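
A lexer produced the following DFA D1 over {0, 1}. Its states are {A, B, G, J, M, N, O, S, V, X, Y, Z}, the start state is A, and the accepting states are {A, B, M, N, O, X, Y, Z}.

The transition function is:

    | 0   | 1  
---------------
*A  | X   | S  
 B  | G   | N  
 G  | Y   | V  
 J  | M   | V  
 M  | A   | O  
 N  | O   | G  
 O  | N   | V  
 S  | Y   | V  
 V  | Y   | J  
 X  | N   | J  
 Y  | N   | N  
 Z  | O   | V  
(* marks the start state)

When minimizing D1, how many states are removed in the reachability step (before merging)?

BFS from A reaches {A, G, J, M, N, O, S, V, X, Y}; the 2 state(s) B, Z are never visited.

2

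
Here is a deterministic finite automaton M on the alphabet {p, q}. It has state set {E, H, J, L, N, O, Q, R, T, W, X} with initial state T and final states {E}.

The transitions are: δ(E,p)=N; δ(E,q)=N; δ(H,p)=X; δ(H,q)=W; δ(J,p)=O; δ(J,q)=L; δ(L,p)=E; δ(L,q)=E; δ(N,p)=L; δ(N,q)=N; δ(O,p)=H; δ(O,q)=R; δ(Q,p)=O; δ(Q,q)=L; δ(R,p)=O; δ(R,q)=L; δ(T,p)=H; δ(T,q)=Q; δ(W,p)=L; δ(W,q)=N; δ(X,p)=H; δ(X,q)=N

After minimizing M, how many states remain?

Reachable states from the start: {E,H,L,N,O,Q,R,T,W,X}. Unreachable: {J} — drop them.
Start with accepting vs non-accepting: {E} | {H,L,N,O,Q,R,T,W,X}.
Refine {H,L,N,O,Q,R,T,W,X} on symbol p: members go to different blocks, giving {H,N,O,Q,R,T,W,X} and {L}.
On input p, block {H,N,O,Q,R,T,W,X} splits into {H,O,Q,R,T,X} and {N,W}.
Split {H,O,Q,R,T,X} by δ(·,q) → {H,X} and {Q,R} and {O,T}.
The partition is now stable with 6 blocks: {E} | {H,X} | {L} | {N,W} | {Q,R} | {O,T}.

6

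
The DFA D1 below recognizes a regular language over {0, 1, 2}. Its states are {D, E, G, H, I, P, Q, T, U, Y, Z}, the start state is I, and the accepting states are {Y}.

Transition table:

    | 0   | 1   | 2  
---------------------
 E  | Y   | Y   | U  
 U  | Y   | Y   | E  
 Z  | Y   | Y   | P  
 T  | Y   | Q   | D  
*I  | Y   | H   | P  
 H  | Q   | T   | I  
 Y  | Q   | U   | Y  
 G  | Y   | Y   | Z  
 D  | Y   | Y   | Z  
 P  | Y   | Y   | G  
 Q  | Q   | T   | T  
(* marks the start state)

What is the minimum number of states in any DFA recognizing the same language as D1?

Start with accepting vs non-accepting: {Y} | {D,E,G,H,I,P,Q,T,U,Z}.
On input 0, block {D,E,G,H,I,P,Q,T,U,Z} splits into {D,E,G,I,P,T,U,Z} and {H,Q}.
Refine {D,E,G,I,P,T,U,Z} on symbol 1: members go to different blocks, giving {D,E,G,P,U,Z} and {I,T}.
No further refinement is possible. Final partition (4 blocks): {Y} | {D,E,G,P,U,Z} | {H,Q} | {I,T}.

4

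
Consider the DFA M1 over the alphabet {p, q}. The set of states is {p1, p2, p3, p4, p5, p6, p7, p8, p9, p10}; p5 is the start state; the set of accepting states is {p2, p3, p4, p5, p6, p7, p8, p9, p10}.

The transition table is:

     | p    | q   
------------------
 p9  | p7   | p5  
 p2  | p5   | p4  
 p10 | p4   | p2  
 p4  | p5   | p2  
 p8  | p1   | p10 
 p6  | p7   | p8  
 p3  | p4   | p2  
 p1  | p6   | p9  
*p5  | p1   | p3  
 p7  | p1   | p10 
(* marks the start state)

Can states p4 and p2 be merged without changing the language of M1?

Yes

Every state is reachable, so we keep all 10.
Start with accepting vs non-accepting: {p2,p3,p4,p5,p6,p7,p8,p9,p10} | {p1}.
On input p, block {p2,p3,p4,p5,p6,p7,p8,p9,p10} splits into {p2,p3,p4,p6,p9,p10} and {p5,p7,p8}.
Split {p2,p3,p4,p6,p9,p10} by δ(·,p) → {p2,p4,p6,p9} and {p3,p10}.
On input q, block {p2,p4,p6,p9} splits into {p2,p4} and {p6,p9}.
No further refinement is possible. Final partition (5 blocks): {p2,p4} | {p1} | {p5,p7,p8} | {p3,p10} | {p6,p9}.
p4 and p2 lie in the same block of the stable partition, so they are equivalent — no string distinguishes them.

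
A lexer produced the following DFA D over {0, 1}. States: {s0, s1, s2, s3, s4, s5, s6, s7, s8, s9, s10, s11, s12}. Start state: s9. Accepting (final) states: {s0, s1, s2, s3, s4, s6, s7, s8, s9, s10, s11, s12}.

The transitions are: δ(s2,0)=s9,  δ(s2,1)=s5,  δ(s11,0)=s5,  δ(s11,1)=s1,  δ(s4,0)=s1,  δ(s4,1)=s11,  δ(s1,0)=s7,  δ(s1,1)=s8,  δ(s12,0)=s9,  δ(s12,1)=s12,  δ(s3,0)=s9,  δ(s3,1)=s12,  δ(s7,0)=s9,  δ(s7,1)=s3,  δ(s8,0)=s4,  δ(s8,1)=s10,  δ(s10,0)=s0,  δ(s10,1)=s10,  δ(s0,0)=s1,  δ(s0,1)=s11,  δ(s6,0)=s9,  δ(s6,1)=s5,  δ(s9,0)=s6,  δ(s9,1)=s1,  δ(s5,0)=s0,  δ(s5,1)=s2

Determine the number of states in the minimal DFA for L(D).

8

All states are reachable from the start state.
Initial partition by acceptance: {s0,s1,s2,s3,s4,s6,s7,s8,s9,s10,s11,s12} | {s5}.
On input 0, block {s0,s1,s2,s3,s4,s6,s7,s8,s9,s10,s11,s12} splits into {s0,s1,s2,s3,s4,s6,s7,s8,s9,s10,s12} and {s11}.
Refine {s0,s1,s2,s3,s4,s6,s7,s8,s9,s10,s12} on symbol 1: members go to different blocks, giving {s1,s3,s7,s8,s9,s10,s12} and {s0,s4} and {s2,s6}.
On input 0, block {s1,s3,s7,s8,s9,s10,s12} splits into {s1,s3,s7,s12} and {s8,s10} and {s9}.
Refine {s1,s3,s7,s12} on symbol 0: members go to different blocks, giving {s3,s7,s12} and {s1}.
No further refinement is possible. Final partition (8 blocks): {s3,s7,s12} | {s5} | {s11} | {s0,s4} | {s2,s6} | {s8,s10} | {s9} | {s1}.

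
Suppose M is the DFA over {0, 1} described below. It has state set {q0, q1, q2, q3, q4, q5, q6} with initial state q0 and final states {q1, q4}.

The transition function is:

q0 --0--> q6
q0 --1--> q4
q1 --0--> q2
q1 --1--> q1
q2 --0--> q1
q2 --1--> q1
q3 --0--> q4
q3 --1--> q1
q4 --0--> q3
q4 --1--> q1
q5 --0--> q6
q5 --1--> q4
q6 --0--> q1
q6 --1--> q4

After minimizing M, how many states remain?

First remove the unreachable states {q5}; 6 states remain.
Initial partition by acceptance: {q1,q4} | {q0,q2,q3,q6}.
On input 0, block {q0,q2,q3,q6} splits into {q2,q3,q6} and {q0}.
The partition is now stable with 3 blocks: {q1,q4} | {q2,q3,q6} | {q0}.

3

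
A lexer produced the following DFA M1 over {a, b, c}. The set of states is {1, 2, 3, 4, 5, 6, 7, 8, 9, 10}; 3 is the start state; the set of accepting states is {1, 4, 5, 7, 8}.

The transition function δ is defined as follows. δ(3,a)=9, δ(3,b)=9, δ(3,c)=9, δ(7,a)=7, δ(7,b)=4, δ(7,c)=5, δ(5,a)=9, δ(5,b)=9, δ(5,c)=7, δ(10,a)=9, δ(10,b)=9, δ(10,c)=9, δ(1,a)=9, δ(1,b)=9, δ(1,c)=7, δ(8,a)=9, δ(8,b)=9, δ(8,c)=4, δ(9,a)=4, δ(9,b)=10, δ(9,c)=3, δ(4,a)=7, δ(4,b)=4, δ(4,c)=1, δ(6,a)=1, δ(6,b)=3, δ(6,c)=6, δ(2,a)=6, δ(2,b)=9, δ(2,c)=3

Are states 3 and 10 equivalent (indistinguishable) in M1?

Reachable states from the start: {1,3,4,5,7,9,10}. Unreachable: {2,6,8} — drop them.
Start with accepting vs non-accepting: {1,4,5,7} | {3,9,10}.
Split {1,4,5,7} by δ(·,a) → {1,5} and {4,7}.
Refine {3,9,10} on symbol a: members go to different blocks, giving {3,10} and {9}.
Stable partition: {1,5} | {3,10} | {4,7} | {9} — 4 equivalence classes.
3 and 10 lie in the same block of the stable partition, so they are equivalent — no string distinguishes them.

Yes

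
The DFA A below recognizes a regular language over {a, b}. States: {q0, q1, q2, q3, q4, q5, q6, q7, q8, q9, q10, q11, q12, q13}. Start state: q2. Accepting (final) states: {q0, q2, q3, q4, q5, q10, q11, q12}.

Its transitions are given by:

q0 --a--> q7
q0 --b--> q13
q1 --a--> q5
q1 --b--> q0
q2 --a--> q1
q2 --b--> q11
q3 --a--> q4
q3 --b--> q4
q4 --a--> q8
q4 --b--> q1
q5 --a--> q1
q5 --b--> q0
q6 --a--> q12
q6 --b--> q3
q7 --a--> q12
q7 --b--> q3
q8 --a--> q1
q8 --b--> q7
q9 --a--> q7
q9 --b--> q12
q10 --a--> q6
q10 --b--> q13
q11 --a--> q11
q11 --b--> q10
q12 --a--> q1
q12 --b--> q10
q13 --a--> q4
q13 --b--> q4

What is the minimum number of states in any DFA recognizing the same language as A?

Reachable states from the start: {q0,q1,q2,q3,q4,q5,q6,q7,q8,q10,q11,q12,q13}. Unreachable: {q9} — drop them.
P0 = {q0,q2,q3,q4,q5,q10,q11,q12} | {q1,q6,q7,q8,q13}.
Refine {q0,q2,q3,q4,q5,q10,q11,q12} on symbol a: members go to different blocks, giving {q0,q2,q4,q5,q10,q12} and {q3,q11}.
Refine {q0,q2,q4,q5,q10,q12} on symbol b: members go to different blocks, giving {q0,q4,q10} and {q5,q12} and {q2}.
Split {q1,q6,q7,q8,q13} by δ(·,a) → {q1,q6,q7} and {q8} and {q13}.
On input a, block {q0,q4,q10} splits into {q0,q10} and {q4}.
Split {q1,q6,q7} by δ(·,b) → {q6,q7} and {q1}.
On input a, block {q3,q11} splits into {q3} and {q11}.
The partition is now stable with 10 blocks: {q0,q10} | {q6,q7} | {q3} | {q5,q12} | {q2} | {q8} | {q13} | {q4} | {q1} | {q11}.

10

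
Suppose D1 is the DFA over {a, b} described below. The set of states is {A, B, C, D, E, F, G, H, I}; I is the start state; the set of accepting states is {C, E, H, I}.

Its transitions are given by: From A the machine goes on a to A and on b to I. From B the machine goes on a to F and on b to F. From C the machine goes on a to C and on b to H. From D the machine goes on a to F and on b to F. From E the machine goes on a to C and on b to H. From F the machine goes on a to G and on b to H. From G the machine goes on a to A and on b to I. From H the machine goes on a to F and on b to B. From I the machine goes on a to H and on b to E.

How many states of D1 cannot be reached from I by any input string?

1

No path from I leads to D; the other 8 states are all reachable.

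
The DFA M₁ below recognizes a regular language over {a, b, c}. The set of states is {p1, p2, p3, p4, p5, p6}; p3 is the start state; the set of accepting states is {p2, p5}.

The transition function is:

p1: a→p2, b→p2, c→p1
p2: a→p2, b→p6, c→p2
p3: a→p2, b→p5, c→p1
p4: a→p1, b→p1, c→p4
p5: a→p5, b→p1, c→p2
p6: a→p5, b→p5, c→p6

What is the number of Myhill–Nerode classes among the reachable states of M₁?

States {p4} cannot be reached from the start state, so discard them.
P0 = {p2,p5} | {p1,p3,p6}.
The partition is now stable with 2 blocks: {p2,p5} | {p1,p3,p6}.

2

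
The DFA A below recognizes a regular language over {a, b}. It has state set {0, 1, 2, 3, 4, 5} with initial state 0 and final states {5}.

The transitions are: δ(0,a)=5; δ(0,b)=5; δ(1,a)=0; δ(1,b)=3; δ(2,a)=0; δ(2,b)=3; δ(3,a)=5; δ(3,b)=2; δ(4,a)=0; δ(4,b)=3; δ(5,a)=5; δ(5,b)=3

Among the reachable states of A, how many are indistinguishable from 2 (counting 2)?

States {1,4} cannot be reached from the start state, so discard them.
Initial partition by acceptance: {5} | {0,2,3}.
Refine {0,2,3} on symbol a: members go to different blocks, giving {0,3} and {2}.
Refine {0,3} on symbol b: members go to different blocks, giving {0} and {3}.
Stable partition: {5} | {0} | {2} | {3} — 4 equivalence classes.
State 2 belongs to the block {2}, which has 1 states.

1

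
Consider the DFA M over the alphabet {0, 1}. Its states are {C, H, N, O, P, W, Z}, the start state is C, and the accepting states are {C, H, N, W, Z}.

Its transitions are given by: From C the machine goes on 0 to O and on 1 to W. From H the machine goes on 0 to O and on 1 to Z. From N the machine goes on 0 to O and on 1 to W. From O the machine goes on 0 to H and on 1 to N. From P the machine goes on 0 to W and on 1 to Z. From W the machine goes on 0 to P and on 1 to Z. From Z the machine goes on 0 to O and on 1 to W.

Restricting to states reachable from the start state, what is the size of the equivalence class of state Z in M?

Start with accepting vs non-accepting: {C,H,N,W,Z} | {O,P}.
Stable partition: {C,H,N,W,Z} | {O,P} — 2 equivalence classes.
The equivalence class containing Z is {C,H,N,W,Z}, of size 5.

5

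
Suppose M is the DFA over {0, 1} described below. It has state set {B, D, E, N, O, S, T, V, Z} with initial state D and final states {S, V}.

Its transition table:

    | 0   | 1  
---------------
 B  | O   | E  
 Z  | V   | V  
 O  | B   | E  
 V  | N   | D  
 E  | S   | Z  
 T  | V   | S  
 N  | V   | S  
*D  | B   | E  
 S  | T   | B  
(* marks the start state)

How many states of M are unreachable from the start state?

Exploring from D, all states are eventually visited, so none are unreachable.

0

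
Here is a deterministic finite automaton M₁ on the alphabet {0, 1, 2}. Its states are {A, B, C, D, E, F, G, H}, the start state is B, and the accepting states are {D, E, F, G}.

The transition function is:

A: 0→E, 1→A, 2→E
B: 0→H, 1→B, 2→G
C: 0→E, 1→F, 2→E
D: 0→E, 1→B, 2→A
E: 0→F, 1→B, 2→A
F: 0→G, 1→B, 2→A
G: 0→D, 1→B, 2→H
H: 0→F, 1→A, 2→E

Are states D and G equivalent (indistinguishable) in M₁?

First remove the unreachable states {C}; 7 states remain.
P0 = {D,E,F,G} | {A,B,H}.
On input 0, block {A,B,H} splits into {A,H} and {B}.
Stable partition: {D,E,F,G} | {A,H} | {B} — 3 equivalence classes.
D and G lie in the same block of the stable partition, so they are equivalent — no string distinguishes them.

Yes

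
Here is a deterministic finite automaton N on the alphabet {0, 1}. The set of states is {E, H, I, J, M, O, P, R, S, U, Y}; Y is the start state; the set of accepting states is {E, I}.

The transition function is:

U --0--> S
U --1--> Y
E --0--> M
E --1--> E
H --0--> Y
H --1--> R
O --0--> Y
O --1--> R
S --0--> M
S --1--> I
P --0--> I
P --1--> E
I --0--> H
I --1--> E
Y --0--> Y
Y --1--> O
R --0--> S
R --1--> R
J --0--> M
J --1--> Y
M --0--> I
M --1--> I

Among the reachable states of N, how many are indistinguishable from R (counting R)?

1

Reachable states from the start: {E,H,I,M,O,R,S,Y}. Unreachable: {J,P,U} — drop them.
P0 = {E,I} | {H,M,O,R,S,Y}.
Split {H,M,O,R,S,Y} by δ(·,0) → {H,O,R,S,Y} and {M}.
Refine {E,I} on symbol 0: members go to different blocks, giving {I} and {E}.
On input 0, block {H,O,R,S,Y} splits into {H,O,R,Y} and {S}.
Split {H,O,R,Y} by δ(·,0) → {H,O,Y} and {R}.
Refine {H,O,Y} on symbol 1: members go to different blocks, giving {H,O} and {Y}.
The partition is now stable with 7 blocks: {I} | {H,O} | {M} | {E} | {S} | {R} | {Y}.
State R belongs to the block {R}, which has 1 states.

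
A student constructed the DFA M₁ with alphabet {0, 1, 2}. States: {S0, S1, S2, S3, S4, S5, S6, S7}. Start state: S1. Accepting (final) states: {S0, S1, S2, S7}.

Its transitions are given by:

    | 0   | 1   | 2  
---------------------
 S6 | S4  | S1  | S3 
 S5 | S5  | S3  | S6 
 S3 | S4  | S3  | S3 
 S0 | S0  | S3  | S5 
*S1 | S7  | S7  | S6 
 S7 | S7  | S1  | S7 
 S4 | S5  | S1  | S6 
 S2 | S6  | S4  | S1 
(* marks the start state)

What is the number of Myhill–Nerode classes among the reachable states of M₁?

6

States {S0,S2} cannot be reached from the start state, so discard them.
Start with accepting vs non-accepting: {S1,S7} | {S3,S4,S5,S6}.
On input 2, block {S1,S7} splits into {S1} and {S7}.
Split {S3,S4,S5,S6} by δ(·,1) → {S3,S5} and {S4,S6}.
On input 0, block {S3,S5} splits into {S3} and {S5}.
Refine {S4,S6} on symbol 0: members go to different blocks, giving {S4} and {S6}.
Stable partition: {S1} | {S3} | {S7} | {S4} | {S5} | {S6} — 6 equivalence classes.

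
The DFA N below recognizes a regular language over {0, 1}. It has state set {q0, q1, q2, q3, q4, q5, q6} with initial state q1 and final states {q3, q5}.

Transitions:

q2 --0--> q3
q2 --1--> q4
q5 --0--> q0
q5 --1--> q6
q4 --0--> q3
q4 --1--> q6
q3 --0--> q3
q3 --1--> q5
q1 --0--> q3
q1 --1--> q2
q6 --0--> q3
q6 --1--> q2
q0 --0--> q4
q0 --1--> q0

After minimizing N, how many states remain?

Initial partition by acceptance: {q3,q5} | {q0,q1,q2,q4,q6}.
Split {q3,q5} by δ(·,0) → {q3} and {q5}.
On input 0, block {q0,q1,q2,q4,q6} splits into {q1,q2,q4,q6} and {q0}.
The partition is now stable with 4 blocks: {q3} | {q1,q2,q4,q6} | {q5} | {q0}.

4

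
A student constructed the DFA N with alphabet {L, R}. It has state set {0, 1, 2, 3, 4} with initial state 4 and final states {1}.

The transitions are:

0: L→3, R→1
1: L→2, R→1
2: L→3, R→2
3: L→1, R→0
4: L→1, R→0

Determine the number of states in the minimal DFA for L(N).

4

Every state is reachable, so we keep all 5.
Start with accepting vs non-accepting: {1} | {0,2,3,4}.
On input L, block {0,2,3,4} splits into {0,2} and {3,4}.
Split {0,2} by δ(·,R) → {0} and {2}.
No further refinement is possible. Final partition (4 blocks): {1} | {0} | {3,4} | {2}.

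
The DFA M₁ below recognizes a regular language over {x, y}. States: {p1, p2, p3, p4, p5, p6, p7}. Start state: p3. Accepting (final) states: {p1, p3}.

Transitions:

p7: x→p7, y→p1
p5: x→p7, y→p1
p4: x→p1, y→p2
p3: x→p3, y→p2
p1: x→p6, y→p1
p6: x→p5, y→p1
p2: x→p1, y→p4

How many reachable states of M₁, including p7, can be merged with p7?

3

Every state is reachable, so we keep all 7.
Start with accepting vs non-accepting: {p1,p3} | {p2,p4,p5,p6,p7}.
Split {p1,p3} by δ(·,x) → {p1} and {p3}.
Split {p2,p4,p5,p6,p7} by δ(·,x) → {p5,p6,p7} and {p2,p4}.
Stable partition: {p1} | {p5,p6,p7} | {p3} | {p2,p4} — 4 equivalence classes.
State p7 belongs to the block {p5,p6,p7}, which has 3 states.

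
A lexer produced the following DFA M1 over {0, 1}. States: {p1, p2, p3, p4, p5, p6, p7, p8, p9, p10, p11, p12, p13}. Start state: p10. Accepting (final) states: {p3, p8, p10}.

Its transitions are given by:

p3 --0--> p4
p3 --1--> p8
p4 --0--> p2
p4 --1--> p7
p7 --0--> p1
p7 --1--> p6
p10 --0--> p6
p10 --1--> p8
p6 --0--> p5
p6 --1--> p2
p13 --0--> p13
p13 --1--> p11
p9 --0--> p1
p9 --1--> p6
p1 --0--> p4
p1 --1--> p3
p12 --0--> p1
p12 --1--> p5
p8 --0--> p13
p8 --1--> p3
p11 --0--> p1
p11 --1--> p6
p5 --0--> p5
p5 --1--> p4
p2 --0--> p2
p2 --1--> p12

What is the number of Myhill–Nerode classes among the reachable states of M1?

Reachable states from the start: {p1,p2,p3,p4,p5,p6,p7,p8,p10,p11,p12,p13}. Unreachable: {p9} — drop them.
Initial partition by acceptance: {p3,p8,p10} | {p1,p2,p4,p5,p6,p7,p11,p12,p13}.
Split {p1,p2,p4,p5,p6,p7,p11,p12,p13} by δ(·,1) → {p2,p4,p5,p6,p7,p11,p12,p13} and {p1}.
On input 0, block {p2,p4,p5,p6,p7,p11,p12,p13} splits into {p2,p4,p5,p6,p13} and {p7,p11,p12}.
Split {p2,p4,p5,p6,p13} by δ(·,1) → {p2,p4,p13} and {p5,p6}.
Split {p3,p8,p10} by δ(·,0) → {p3,p8} and {p10}.
No further refinement is possible. Final partition (6 blocks): {p3,p8} | {p2,p4,p13} | {p1} | {p7,p11,p12} | {p5,p6} | {p10}.

6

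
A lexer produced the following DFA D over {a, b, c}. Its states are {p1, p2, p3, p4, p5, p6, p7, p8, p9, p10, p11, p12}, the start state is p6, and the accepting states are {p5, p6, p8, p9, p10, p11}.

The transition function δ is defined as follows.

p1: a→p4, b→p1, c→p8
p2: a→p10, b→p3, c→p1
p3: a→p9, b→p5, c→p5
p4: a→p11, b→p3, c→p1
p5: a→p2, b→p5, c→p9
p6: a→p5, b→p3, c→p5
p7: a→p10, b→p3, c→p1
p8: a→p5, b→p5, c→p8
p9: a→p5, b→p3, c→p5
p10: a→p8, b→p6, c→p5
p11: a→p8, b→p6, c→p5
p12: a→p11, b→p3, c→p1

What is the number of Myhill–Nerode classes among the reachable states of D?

7

First remove the unreachable states {p7,p12}; 10 states remain.
Initial partition by acceptance: {p5,p6,p8,p9,p10,p11} | {p1,p2,p3,p4}.
Split {p5,p6,p8,p9,p10,p11} by δ(·,a) → {p6,p8,p9,p10,p11} and {p5}.
Split {p6,p8,p9,p10,p11} by δ(·,a) → {p6,p8,p9} and {p10,p11}.
Split {p6,p8,p9} by δ(·,b) → {p6,p9} and {p8}.
Refine {p1,p2,p3,p4} on symbol a: members go to different blocks, giving {p2,p4} and {p1} and {p3}.
No further refinement is possible. Final partition (7 blocks): {p6,p9} | {p2,p4} | {p5} | {p10,p11} | {p8} | {p1} | {p3}.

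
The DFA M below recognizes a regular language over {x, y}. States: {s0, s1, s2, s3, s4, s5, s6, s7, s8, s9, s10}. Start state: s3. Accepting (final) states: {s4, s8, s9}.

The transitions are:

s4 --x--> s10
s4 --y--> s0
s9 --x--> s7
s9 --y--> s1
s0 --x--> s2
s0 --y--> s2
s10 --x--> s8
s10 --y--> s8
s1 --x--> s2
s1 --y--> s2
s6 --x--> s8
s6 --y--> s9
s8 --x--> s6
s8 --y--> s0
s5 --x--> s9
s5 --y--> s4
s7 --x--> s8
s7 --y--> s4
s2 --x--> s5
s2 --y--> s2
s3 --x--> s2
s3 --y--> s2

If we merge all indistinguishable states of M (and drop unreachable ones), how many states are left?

All states are reachable from the start state.
Initial partition by acceptance: {s4,s8,s9} | {s0,s1,s2,s3,s5,s6,s7,s10}.
Refine {s0,s1,s2,s3,s5,s6,s7,s10} on symbol x: members go to different blocks, giving {s0,s1,s2,s3} and {s5,s6,s7,s10}.
Split {s0,s1,s2,s3} by δ(·,x) → {s0,s1,s3} and {s2}.
No further refinement is possible. Final partition (4 blocks): {s4,s8,s9} | {s0,s1,s3} | {s5,s6,s7,s10} | {s2}.

4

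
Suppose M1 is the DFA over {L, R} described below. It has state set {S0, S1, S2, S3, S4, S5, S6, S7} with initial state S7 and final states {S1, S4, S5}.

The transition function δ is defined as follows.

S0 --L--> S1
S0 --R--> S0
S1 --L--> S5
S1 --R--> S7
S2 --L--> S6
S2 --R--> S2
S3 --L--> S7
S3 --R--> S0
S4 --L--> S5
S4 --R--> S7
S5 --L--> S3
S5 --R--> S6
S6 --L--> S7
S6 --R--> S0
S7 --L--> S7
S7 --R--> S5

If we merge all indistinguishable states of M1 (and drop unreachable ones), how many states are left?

5

States {S2,S4} cannot be reached from the start state, so discard them.
Initial partition by acceptance: {S1,S5} | {S0,S3,S6,S7}.
On input L, block {S1,S5} splits into {S1} and {S5}.
Refine {S0,S3,S6,S7} on symbol L: members go to different blocks, giving {S3,S6,S7} and {S0}.
On input R, block {S3,S6,S7} splits into {S3,S6} and {S7}.
No further refinement is possible. Final partition (5 blocks): {S1} | {S3,S6} | {S5} | {S0} | {S7}.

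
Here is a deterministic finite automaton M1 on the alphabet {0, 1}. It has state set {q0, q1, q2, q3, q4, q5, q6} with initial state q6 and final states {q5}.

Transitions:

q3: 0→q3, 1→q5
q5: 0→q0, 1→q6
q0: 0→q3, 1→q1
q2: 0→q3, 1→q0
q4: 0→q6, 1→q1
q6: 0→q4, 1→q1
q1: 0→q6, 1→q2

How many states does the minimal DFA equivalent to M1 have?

All states are reachable from the start state.
Initial partition by acceptance: {q5} | {q0,q1,q2,q3,q4,q6}.
On input 1, block {q0,q1,q2,q3,q4,q6} splits into {q0,q1,q2,q4,q6} and {q3}.
Refine {q0,q1,q2,q4,q6} on symbol 0: members go to different blocks, giving {q1,q4,q6} and {q0,q2}.
Split {q1,q4,q6} by δ(·,1) → {q4,q6} and {q1}.
Split {q0,q2} by δ(·,1) → {q0} and {q2}.
Stable partition: {q5} | {q4,q6} | {q3} | {q0} | {q1} | {q2} — 6 equivalence classes.

6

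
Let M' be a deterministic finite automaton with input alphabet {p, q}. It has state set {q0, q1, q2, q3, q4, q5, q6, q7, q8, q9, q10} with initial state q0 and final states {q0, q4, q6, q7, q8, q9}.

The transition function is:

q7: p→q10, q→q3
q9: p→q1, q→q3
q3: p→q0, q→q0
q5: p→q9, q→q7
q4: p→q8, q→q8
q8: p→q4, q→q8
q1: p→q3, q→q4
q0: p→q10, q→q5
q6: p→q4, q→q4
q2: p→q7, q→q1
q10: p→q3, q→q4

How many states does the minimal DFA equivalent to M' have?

4

First remove the unreachable states {q2,q6}; 9 states remain.
Start with accepting vs non-accepting: {q0,q4,q7,q8,q9} | {q1,q3,q5,q10}.
Refine {q0,q4,q7,q8,q9} on symbol p: members go to different blocks, giving {q0,q7,q9} and {q4,q8}.
Refine {q1,q3,q5,q10} on symbol p: members go to different blocks, giving {q1,q10} and {q3,q5}.
Stable partition: {q0,q7,q9} | {q1,q10} | {q4,q8} | {q3,q5} — 4 equivalence classes.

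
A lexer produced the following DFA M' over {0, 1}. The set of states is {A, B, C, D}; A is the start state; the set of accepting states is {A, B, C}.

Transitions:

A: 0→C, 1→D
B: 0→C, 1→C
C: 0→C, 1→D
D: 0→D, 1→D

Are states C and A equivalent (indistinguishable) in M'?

Reachable states from the start: {A,C,D}. Unreachable: {B} — drop them.
P0 = {A,C} | {D}.
No further refinement is possible. Final partition (2 blocks): {A,C} | {D}.
C and A lie in the same block of the stable partition, so they are equivalent — no string distinguishes them.

Yes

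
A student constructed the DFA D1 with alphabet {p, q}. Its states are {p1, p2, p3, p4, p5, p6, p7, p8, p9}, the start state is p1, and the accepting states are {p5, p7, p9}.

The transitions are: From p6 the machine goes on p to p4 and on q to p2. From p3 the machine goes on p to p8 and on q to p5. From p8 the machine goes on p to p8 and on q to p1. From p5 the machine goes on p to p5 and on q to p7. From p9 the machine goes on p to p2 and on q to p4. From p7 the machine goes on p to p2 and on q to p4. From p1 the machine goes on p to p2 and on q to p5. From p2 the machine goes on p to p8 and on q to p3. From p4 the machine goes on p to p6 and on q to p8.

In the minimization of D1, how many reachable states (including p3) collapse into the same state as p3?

2

Reachable states from the start: {p1,p2,p3,p4,p5,p6,p7,p8}. Unreachable: {p9} — drop them.
Initial partition by acceptance: {p5,p7} | {p1,p2,p3,p4,p6,p8}.
Split {p5,p7} by δ(·,p) → {p5} and {p7}.
Split {p1,p2,p3,p4,p6,p8} by δ(·,q) → {p2,p4,p6,p8} and {p1,p3}.
On input q, block {p2,p4,p6,p8} splits into {p2,p8} and {p4,p6}.
No further refinement is possible. Final partition (5 blocks): {p5} | {p2,p8} | {p7} | {p1,p3} | {p4,p6}.
The equivalence class containing p3 is {p1,p3}, of size 2.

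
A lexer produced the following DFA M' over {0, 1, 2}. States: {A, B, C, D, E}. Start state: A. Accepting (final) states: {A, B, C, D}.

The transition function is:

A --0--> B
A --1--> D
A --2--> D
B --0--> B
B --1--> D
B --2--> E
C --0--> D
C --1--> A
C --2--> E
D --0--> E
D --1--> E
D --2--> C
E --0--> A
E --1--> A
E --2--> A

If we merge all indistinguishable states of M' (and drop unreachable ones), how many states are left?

Every state is reachable, so we keep all 5.
Start with accepting vs non-accepting: {A,B,C,D} | {E}.
Refine {A,B,C,D} on symbol 0: members go to different blocks, giving {A,B,C} and {D}.
On input 0, block {A,B,C} splits into {A,B} and {C}.
On input 2, block {A,B} splits into {A} and {B}.
Stable partition: {A} | {E} | {D} | {C} | {B} — 5 equivalence classes.

5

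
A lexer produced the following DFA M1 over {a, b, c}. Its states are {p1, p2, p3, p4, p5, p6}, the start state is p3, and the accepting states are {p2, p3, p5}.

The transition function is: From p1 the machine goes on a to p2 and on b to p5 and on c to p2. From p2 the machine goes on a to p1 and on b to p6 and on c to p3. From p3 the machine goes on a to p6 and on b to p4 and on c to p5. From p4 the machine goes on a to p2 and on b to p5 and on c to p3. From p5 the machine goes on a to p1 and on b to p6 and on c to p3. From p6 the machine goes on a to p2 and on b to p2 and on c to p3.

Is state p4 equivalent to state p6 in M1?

Start with accepting vs non-accepting: {p2,p3,p5} | {p1,p4,p6}.
No further refinement is possible. Final partition (2 blocks): {p2,p3,p5} | {p1,p4,p6}.
p4 and p6 lie in the same block of the stable partition, so they are equivalent — no string distinguishes them.

Yes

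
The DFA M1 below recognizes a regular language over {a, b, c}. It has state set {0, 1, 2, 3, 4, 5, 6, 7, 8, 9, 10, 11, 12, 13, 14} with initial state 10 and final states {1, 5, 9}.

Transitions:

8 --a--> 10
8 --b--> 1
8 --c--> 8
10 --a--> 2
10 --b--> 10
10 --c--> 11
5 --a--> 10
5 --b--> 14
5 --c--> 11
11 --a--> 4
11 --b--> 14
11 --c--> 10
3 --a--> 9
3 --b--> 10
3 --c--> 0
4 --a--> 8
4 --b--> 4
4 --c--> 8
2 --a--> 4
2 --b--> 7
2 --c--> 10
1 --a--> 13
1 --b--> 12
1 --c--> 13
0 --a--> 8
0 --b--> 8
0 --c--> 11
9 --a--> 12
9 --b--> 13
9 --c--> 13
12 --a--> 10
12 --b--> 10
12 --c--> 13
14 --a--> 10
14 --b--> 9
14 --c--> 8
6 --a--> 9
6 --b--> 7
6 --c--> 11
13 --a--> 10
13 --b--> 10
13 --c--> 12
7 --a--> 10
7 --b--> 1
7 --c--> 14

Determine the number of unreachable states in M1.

Starting at 10 and following transitions, the reachable set is {1, 2, 4, 7, 8, 9, 10, 11, 12, 13, 14}. That leaves 0, 3, 5, 6 unreachable — 4 in total.

4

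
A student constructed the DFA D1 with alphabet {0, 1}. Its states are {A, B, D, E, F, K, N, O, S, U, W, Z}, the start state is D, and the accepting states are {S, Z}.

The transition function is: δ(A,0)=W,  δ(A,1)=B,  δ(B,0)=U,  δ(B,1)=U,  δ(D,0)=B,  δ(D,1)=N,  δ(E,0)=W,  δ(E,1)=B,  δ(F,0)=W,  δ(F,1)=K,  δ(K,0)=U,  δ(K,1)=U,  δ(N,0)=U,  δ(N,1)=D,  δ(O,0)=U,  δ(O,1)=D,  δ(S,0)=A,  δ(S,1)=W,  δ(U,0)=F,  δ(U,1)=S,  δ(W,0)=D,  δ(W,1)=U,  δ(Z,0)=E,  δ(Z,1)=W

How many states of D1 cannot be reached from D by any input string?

3

No path from D leads to E, O, Z; the other 9 states are all reachable.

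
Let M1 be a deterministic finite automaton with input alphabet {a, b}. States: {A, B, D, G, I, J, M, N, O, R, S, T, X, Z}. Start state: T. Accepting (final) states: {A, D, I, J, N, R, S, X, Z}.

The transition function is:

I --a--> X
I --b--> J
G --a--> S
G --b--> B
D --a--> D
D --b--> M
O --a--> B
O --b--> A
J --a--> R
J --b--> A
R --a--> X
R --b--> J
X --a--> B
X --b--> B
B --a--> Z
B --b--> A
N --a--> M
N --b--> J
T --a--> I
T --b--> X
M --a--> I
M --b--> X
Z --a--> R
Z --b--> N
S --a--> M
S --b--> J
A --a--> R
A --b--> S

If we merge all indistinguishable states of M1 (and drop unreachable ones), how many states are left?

Reachable states from the start: {A,B,I,J,M,N,R,S,T,X,Z}. Unreachable: {D,G,O} — drop them.
P0 = {A,I,J,N,R,S,X,Z} | {B,M,T}.
On input a, block {A,I,J,N,R,S,X,Z} splits into {A,I,J,R,Z} and {N,S,X}.
Split {A,I,J,R,Z} by δ(·,a) → {A,J,Z} and {I,R}.
Refine {A,J,Z} on symbol b: members go to different blocks, giving {A,Z} and {J}.
Refine {B,M,T} on symbol a: members go to different blocks, giving {M,T} and {B}.
Refine {N,S,X} on symbol a: members go to different blocks, giving {N,S} and {X}.
No further refinement is possible. Final partition (7 blocks): {A,Z} | {M,T} | {N,S} | {I,R} | {J} | {B} | {X}.

7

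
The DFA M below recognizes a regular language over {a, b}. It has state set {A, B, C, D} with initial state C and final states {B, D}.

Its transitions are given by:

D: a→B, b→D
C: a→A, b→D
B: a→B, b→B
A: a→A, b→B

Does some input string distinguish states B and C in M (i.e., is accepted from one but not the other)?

Yes

Every state is reachable, so we keep all 4.
Start with accepting vs non-accepting: {B,D} | {A,C}.
No further refinement is possible. Final partition (2 blocks): {B,D} | {A,C}.
B and C end up in different blocks, so they are distinguishable. For instance, the string 'ε' is accepted from only B.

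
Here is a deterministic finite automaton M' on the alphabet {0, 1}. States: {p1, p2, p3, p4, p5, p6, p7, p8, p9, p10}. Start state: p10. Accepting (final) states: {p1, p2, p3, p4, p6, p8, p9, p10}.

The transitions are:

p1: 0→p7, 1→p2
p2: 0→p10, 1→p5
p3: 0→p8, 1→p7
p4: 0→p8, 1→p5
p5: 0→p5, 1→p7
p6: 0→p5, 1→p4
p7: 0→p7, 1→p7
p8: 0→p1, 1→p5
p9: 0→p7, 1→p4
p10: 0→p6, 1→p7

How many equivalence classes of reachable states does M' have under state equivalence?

4

First remove the unreachable states {p3,p9}; 8 states remain.
Start with accepting vs non-accepting: {p1,p2,p4,p6,p8,p10} | {p5,p7}.
Split {p1,p2,p4,p6,p8,p10} by δ(·,0) → {p2,p4,p8,p10} and {p1,p6}.
Split {p2,p4,p8,p10} by δ(·,0) → {p2,p4} and {p8,p10}.
No further refinement is possible. Final partition (4 blocks): {p2,p4} | {p5,p7} | {p1,p6} | {p8,p10}.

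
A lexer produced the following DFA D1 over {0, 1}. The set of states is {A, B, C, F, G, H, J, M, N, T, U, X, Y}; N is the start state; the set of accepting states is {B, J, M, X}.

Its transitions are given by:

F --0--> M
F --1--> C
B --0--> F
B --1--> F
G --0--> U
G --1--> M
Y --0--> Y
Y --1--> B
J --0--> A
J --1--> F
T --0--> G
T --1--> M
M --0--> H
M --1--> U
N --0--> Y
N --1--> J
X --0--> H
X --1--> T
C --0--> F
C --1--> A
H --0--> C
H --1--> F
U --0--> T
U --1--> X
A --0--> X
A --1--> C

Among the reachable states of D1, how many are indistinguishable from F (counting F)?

Every state is reachable, so we keep all 13.
P0 = {B,J,M,X} | {A,C,F,G,H,N,T,U,Y}.
Split {A,C,F,G,H,N,T,U,Y} by δ(·,0) → {C,G,H,N,T,U,Y} and {A,F}.
On input 0, block {B,J,M,X} splits into {B,J} and {M,X}.
Refine {C,G,H,N,T,U,Y} on symbol 0: members go to different blocks, giving {G,H,N,T,U,Y} and {C}.
Refine {G,H,N,T,U,Y} on symbol 0: members go to different blocks, giving {G,N,T,U,Y} and {H}.
Split {G,N,T,U,Y} by δ(·,1) → {G,T,U} and {N,Y}.
The partition is now stable with 7 blocks: {B,J} | {G,T,U} | {A,F} | {M,X} | {C} | {H} | {N,Y}.
State F belongs to the block {A,F}, which has 2 states.

2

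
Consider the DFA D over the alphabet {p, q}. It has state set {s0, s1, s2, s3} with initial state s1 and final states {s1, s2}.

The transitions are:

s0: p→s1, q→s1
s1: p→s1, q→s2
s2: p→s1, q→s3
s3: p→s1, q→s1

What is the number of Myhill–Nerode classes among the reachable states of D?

3

States {s0} cannot be reached from the start state, so discard them.
Start with accepting vs non-accepting: {s1,s2} | {s3}.
On input q, block {s1,s2} splits into {s1} and {s2}.
No further refinement is possible. Final partition (3 blocks): {s1} | {s3} | {s2}.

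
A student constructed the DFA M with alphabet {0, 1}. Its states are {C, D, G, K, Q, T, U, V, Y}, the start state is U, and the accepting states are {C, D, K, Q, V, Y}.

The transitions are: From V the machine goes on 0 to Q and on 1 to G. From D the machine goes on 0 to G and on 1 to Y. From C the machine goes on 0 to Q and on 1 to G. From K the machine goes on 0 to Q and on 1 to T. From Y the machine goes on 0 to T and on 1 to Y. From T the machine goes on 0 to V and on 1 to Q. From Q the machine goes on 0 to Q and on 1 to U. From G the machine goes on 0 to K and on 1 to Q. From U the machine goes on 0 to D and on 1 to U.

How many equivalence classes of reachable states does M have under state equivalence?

5

Reachable states from the start: {D,G,K,Q,T,U,V,Y}. Unreachable: {C} — drop them.
Initial partition by acceptance: {D,K,Q,V,Y} | {G,T,U}.
Split {D,K,Q,V,Y} by δ(·,0) → {K,Q,V} and {D,Y}.
Refine {G,T,U} on symbol 0: members go to different blocks, giving {G,T} and {U}.
Split {K,Q,V} by δ(·,1) → {K,V} and {Q}.
No further refinement is possible. Final partition (5 blocks): {K,V} | {G,T} | {D,Y} | {U} | {Q}.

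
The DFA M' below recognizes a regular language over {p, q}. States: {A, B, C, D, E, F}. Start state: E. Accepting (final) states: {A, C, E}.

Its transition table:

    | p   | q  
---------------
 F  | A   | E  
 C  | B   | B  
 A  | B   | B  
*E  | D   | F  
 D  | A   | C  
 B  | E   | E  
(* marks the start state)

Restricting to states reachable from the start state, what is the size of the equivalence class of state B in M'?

All states are reachable from the start state.
Start with accepting vs non-accepting: {A,C,E} | {B,D,F}.
Stable partition: {A,C,E} | {B,D,F} — 2 equivalence classes.
State B belongs to the block {B,D,F}, which has 3 states.

3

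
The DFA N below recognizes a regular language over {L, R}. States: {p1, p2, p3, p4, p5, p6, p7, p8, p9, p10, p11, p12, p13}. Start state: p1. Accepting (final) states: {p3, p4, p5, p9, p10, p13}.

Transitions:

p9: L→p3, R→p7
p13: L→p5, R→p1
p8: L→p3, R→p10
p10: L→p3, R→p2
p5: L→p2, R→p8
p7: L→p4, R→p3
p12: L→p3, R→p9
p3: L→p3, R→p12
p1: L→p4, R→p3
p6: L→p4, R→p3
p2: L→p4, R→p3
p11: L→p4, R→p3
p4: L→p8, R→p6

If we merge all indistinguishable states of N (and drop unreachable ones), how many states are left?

5

Reachable states from the start: {p1,p2,p3,p4,p6,p7,p8,p9,p10,p12}. Unreachable: {p5,p11,p13} — drop them.
Initial partition by acceptance: {p3,p4,p9,p10} | {p1,p2,p6,p7,p8,p12}.
Refine {p3,p4,p9,p10} on symbol L: members go to different blocks, giving {p3,p9,p10} and {p4}.
Refine {p1,p2,p6,p7,p8,p12} on symbol L: members go to different blocks, giving {p1,p2,p6,p7} and {p8,p12}.
Split {p3,p9,p10} by δ(·,R) → {p9,p10} and {p3}.
The partition is now stable with 5 blocks: {p9,p10} | {p1,p2,p6,p7} | {p4} | {p8,p12} | {p3}.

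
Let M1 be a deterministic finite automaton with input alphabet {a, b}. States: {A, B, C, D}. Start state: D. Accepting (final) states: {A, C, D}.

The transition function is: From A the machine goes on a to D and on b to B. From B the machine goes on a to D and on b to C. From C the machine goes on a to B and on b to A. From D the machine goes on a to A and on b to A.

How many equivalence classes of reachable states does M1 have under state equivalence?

4

Start with accepting vs non-accepting: {A,C,D} | {B}.
Split {A,C,D} by δ(·,a) → {A,D} and {C}.
Refine {A,D} on symbol b: members go to different blocks, giving {A} and {D}.
No further refinement is possible. Final partition (4 blocks): {A} | {B} | {C} | {D}.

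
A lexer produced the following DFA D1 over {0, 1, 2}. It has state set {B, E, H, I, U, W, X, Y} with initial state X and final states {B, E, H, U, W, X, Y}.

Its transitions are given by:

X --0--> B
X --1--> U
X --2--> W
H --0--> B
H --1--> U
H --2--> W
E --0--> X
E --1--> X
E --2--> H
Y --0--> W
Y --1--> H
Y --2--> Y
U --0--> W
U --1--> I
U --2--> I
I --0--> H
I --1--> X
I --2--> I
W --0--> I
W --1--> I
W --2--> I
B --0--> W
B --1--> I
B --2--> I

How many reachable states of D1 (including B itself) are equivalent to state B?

States {E,Y} cannot be reached from the start state, so discard them.
P0 = {B,H,U,W,X} | {I}.
Split {B,H,U,W,X} by δ(·,0) → {B,H,U,X} and {W}.
On input 0, block {B,H,U,X} splits into {H,X} and {B,U}.
The partition is now stable with 4 blocks: {H,X} | {I} | {W} | {B,U}.
The equivalence class containing B is {B,U}, of size 2.

2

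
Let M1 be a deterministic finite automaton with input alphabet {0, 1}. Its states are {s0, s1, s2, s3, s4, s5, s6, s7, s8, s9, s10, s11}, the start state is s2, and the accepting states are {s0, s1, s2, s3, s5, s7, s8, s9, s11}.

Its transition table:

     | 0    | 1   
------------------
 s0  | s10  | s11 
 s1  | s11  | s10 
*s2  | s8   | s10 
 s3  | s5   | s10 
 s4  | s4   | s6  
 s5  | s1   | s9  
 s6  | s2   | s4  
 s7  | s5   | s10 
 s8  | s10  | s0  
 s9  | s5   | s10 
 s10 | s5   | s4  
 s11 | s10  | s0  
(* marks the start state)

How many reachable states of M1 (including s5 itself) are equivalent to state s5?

States {s3,s7} cannot be reached from the start state, so discard them.
Initial partition by acceptance: {s0,s1,s2,s5,s8,s9,s11} | {s4,s6,s10}.
Split {s0,s1,s2,s5,s8,s9,s11} by δ(·,0) → {s1,s2,s5,s9} and {s0,s8,s11}.
Refine {s1,s2,s5,s9} on symbol 0: members go to different blocks, giving {s1,s2} and {s5,s9}.
Split {s4,s6,s10} by δ(·,0) → {s4} and {s6} and {s10}.
Refine {s5,s9} on symbol 0: members go to different blocks, giving {s5} and {s9}.
No further refinement is possible. Final partition (7 blocks): {s1,s2} | {s4} | {s0,s8,s11} | {s5} | {s6} | {s10} | {s9}.
State s5 belongs to the block {s5}, which has 1 states.

1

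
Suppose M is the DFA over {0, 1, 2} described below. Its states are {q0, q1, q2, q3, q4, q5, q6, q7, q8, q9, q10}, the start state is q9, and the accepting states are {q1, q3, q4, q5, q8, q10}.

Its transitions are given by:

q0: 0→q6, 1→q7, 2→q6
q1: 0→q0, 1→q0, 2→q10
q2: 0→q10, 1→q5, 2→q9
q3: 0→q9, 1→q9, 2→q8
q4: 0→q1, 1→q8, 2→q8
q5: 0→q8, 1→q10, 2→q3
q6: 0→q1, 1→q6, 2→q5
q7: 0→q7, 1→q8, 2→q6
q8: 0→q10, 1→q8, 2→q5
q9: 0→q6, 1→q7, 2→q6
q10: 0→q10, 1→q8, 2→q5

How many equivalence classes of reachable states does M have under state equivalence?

6

First remove the unreachable states {q2,q4}; 9 states remain.
Start with accepting vs non-accepting: {q1,q3,q5,q8,q10} | {q0,q6,q7,q9}.
On input 0, block {q1,q3,q5,q8,q10} splits into {q5,q8,q10} and {q1,q3}.
On input 2, block {q5,q8,q10} splits into {q8,q10} and {q5}.
Refine {q0,q6,q7,q9} on symbol 0: members go to different blocks, giving {q0,q7,q9} and {q6}.
Refine {q0,q7,q9} on symbol 0: members go to different blocks, giving {q0,q9} and {q7}.
No further refinement is possible. Final partition (6 blocks): {q8,q10} | {q0,q9} | {q1,q3} | {q5} | {q6} | {q7}.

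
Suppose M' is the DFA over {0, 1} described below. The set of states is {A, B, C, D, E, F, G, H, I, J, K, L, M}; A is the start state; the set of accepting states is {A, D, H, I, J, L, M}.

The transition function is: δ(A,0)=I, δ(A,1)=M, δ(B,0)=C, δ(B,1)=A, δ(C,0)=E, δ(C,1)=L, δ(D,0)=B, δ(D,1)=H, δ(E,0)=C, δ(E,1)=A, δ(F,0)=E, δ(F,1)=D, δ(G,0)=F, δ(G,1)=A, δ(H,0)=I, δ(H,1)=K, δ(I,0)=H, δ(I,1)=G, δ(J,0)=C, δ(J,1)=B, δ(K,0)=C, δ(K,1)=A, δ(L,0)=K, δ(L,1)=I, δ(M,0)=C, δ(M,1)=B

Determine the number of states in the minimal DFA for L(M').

Reachable states from the start: {A,B,C,D,E,F,G,H,I,K,L,M}. Unreachable: {J} — drop them.
P0 = {A,D,H,I,L,M} | {B,C,E,F,G,K}.
Refine {A,D,H,I,L,M} on symbol 0: members go to different blocks, giving {A,H,I} and {D,L,M}.
On input 1, block {A,H,I} splits into {H,I} and {A}.
On input 1, block {B,C,E,F,G,K} splits into {B,E,G,K} and {C,F}.
On input 0, block {D,L,M} splits into {D,L} and {M}.
Stable partition: {H,I} | {B,E,G,K} | {D,L} | {A} | {C,F} | {M} — 6 equivalence classes.

6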